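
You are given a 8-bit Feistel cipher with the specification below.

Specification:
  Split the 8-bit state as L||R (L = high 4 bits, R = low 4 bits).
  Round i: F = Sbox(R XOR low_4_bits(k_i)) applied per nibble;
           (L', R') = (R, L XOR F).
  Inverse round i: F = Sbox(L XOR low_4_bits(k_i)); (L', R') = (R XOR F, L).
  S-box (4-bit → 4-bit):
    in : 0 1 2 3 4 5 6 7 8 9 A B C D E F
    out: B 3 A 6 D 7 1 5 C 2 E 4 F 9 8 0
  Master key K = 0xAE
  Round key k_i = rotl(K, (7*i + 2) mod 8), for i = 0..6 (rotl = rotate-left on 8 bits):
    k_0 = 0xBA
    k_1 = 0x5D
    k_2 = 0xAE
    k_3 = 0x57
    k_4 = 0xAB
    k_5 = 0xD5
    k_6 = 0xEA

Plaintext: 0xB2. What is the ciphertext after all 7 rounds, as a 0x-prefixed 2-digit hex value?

s_0 = plaintext = 0xB2
s_1 = Round(s_0, k_0) = 0x27
s_2 = Round(s_1, k_1) = 0x7C
s_3 = Round(s_2, k_2) = 0xCD
s_4 = Round(s_3, k_3) = 0xD2
s_5 = Round(s_4, k_4) = 0x2F
s_6 = Round(s_5, k_5) = 0xFC
s_7 = Round(s_6, k_6) = 0xCE

0xCE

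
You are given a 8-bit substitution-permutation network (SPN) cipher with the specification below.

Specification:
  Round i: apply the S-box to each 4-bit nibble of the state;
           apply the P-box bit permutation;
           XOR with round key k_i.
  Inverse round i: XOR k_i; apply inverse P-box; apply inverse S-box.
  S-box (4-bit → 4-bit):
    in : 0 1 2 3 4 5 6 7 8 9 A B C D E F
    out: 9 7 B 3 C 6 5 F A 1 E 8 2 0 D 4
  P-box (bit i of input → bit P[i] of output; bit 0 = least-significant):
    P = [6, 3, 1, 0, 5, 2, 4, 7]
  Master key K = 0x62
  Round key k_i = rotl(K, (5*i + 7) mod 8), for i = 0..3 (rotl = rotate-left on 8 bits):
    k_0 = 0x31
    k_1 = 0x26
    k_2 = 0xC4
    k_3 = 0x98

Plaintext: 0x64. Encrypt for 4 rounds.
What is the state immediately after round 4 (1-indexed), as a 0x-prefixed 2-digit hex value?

s_0 = plaintext = 0x64
s_1 = Round(s_0, k_0) = 0x02
s_2 = Round(s_1, k_1) = 0xCF
s_3 = Round(s_2, k_2) = 0xC2
s_4 = Round(s_3, k_3) = 0xD5

0xD5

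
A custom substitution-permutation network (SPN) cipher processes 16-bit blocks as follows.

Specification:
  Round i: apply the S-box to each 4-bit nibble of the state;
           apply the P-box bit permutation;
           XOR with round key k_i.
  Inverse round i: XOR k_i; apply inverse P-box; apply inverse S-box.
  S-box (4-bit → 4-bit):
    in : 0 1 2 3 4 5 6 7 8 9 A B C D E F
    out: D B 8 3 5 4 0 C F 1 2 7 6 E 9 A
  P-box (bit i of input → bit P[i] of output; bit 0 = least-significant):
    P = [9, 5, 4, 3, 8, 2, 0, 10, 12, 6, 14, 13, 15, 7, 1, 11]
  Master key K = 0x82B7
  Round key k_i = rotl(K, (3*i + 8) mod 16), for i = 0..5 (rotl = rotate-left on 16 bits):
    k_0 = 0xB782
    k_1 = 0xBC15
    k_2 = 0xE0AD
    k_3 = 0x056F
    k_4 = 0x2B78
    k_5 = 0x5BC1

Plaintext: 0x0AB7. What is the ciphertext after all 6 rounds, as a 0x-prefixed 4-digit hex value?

0x5269

s_0 = plaintext = 0x0AB7
s_1 = Round(s_0, k_0) = 0x3EDD
s_2 = Round(s_1, k_1) = 0x08A8
s_3 = Round(s_2, k_2) = 0x1AD3
s_4 = Round(s_3, k_3) = 0x8B8A
s_5 = Round(s_4, k_4) = 0xF69F
s_6 = Round(s_5, k_5) = 0x5269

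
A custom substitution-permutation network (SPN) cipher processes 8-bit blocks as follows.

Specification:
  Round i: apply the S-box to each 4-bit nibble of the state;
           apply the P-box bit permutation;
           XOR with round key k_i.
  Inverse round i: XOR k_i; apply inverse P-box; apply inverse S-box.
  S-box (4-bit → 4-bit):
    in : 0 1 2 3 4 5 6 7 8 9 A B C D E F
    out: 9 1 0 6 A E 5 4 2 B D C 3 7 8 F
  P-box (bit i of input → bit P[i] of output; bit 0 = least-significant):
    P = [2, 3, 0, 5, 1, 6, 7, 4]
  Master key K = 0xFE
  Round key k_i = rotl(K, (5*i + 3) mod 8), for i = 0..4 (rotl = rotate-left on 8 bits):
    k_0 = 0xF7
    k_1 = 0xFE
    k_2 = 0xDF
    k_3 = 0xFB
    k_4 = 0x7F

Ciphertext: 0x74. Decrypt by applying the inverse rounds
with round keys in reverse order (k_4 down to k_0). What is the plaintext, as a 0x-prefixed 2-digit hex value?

0xDE

s_0 = ciphertext = 0x74
s_1 = InvRound(s_0, k_4) = 0x13
s_2 = InvRound(s_1, k_3) = 0x34
s_3 = InvRound(s_2, k_2) = 0xD5
s_4 = InvRound(s_3, k_1) = 0x15
s_5 = InvRound(s_4, k_0) = 0xDE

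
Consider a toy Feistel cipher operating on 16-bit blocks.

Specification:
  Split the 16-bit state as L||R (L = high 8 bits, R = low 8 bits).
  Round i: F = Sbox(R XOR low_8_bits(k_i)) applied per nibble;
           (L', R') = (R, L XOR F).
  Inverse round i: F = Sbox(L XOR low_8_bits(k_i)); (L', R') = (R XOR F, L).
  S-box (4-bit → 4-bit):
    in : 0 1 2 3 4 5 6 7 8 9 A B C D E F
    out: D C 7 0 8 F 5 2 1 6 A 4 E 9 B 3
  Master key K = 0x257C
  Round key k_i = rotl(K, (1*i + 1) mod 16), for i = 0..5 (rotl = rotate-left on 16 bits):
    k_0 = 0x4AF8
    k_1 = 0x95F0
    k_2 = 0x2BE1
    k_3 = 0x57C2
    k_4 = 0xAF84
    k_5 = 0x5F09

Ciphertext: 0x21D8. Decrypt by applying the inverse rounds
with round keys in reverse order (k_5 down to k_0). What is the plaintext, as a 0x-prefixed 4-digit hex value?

0x8E50

s_0 = ciphertext = 0x21D8
s_1 = InvRound(s_0, k_5) = 0xA921
s_2 = InvRound(s_1, k_4) = 0x58A9
s_3 = InvRound(s_2, k_3) = 0xC358
s_4 = InvRound(s_3, k_2) = 0x2FC3
s_5 = InvRound(s_4, k_1) = 0x502F
s_6 = InvRound(s_5, k_0) = 0x8E50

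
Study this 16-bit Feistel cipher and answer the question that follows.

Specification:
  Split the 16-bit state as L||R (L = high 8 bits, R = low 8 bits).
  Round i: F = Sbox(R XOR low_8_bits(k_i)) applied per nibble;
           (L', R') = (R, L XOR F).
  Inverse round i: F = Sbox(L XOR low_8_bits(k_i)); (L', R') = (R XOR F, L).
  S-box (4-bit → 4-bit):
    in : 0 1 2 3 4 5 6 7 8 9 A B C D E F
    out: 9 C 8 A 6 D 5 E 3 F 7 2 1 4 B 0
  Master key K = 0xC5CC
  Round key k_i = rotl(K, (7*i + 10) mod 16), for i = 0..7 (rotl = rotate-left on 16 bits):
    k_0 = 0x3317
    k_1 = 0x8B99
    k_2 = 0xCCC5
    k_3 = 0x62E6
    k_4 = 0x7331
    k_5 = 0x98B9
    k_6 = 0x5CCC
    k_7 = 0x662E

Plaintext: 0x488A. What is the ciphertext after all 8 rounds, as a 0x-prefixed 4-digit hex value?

s_0 = plaintext = 0x488A
s_1 = Round(s_0, k_0) = 0x8ABC
s_2 = Round(s_1, k_1) = 0xBC07
s_3 = Round(s_2, k_2) = 0x07A4
s_4 = Round(s_3, k_3) = 0xA46F
s_5 = Round(s_4, k_4) = 0x6F7F
s_6 = Round(s_5, k_5) = 0x7F7A
s_7 = Round(s_6, k_6) = 0x7A5A
s_8 = Round(s_7, k_7) = 0x5A9C

0x5A9C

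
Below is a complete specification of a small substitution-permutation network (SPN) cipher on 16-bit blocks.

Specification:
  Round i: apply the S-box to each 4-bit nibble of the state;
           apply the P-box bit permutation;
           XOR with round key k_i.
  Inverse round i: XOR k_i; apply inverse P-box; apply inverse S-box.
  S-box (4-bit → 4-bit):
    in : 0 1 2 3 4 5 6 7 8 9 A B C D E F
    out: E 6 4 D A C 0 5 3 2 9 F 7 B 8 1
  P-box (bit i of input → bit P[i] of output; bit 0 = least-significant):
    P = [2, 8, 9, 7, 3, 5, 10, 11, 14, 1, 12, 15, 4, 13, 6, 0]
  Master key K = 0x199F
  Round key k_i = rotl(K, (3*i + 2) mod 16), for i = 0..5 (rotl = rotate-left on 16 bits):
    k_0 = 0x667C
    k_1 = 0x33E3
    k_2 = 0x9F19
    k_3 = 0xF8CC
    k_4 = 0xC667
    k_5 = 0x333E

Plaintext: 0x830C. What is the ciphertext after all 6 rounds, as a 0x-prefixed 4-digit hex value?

0x1DFE

s_0 = plaintext = 0x830C
s_1 = Round(s_0, k_0) = 0x9948
s_2 = Round(s_1, k_1) = 0x1AC5
s_3 = Round(s_2, k_2) = 0x79F1
s_4 = Round(s_3, k_3) = 0xFB96
s_5 = Round(s_4, k_4) = 0x1655
s_6 = Round(s_5, k_5) = 0x1DFE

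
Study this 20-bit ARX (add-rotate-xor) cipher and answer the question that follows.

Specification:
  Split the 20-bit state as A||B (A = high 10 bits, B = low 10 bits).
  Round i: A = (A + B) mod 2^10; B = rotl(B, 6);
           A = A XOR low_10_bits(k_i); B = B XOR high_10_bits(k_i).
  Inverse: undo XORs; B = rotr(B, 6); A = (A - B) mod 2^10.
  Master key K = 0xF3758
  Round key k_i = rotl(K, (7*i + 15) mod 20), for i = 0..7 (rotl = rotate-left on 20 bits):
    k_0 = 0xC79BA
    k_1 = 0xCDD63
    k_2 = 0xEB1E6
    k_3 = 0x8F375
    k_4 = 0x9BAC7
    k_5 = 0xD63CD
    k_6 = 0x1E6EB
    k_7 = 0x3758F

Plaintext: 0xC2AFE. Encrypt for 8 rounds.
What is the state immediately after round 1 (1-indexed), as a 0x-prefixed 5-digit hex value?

s_0 = plaintext = 0xC2AFE
s_1 = Round(s_0, k_0) = 0xEC8B1
s_2 = Round(s_1, k_1) = 0x4037C
s_3 = Round(s_2, k_2) = 0x6689B
s_4 = Round(s_3, k_3) = 0x500F5
s_5 = Round(s_4, k_4) = 0x3CB21
s_6 = Round(s_5, k_5) = 0xF7B2A
s_7 = Round(s_6, k_6) = 0x78ECB
s_8 = Round(s_7, k_7) = 0x48631

0xEC8B1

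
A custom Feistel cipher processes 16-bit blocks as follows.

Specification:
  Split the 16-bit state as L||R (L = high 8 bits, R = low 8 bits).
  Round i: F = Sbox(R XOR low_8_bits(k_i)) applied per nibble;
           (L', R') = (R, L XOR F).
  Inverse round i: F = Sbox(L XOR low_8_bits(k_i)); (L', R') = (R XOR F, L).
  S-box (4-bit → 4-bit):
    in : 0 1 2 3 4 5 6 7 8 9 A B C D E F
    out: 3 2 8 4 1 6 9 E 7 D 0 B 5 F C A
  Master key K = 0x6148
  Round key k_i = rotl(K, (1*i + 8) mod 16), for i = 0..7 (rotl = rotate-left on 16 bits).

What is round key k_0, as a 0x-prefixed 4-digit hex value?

K = 0x6148
k_0 = rotl(K, (1*0+8) mod 16) = rotl(K, 8) = 0x4861

0x4861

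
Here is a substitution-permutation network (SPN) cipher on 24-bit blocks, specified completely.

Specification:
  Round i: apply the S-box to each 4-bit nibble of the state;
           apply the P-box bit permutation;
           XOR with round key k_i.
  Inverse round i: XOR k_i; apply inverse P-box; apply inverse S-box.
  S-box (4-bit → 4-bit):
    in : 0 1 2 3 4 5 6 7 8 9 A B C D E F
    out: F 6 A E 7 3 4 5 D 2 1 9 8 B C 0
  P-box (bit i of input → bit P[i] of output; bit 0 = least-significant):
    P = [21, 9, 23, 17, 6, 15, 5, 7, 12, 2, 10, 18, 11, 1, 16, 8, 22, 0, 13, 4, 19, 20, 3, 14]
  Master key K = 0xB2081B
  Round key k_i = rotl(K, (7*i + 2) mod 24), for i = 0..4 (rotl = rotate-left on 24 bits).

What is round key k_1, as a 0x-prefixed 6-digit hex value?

0x103764

K = 0xB2081B
k_0 = rotl(K, (7*0+2) mod 24) = rotl(K, 2) = 0xC8206E
k_1 = rotl(K, (7*1+2) mod 24) = rotl(K, 9) = 0x103764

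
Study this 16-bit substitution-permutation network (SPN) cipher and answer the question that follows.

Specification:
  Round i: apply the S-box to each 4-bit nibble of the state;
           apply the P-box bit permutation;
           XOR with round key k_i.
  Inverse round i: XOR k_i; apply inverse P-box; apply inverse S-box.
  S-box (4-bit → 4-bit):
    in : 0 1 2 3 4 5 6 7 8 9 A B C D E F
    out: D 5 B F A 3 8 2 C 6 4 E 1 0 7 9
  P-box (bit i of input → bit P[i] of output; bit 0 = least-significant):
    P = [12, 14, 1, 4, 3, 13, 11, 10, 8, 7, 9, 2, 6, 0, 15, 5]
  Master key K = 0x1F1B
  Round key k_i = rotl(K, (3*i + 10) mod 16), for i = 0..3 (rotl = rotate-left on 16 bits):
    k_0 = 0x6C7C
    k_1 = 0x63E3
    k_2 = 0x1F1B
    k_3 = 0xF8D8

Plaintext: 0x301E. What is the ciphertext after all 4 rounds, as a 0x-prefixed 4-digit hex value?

s_0 = plaintext = 0x301E
s_1 = Round(s_0, k_0) = 0xB713
s_2 = Round(s_1, k_1) = 0xBB58
s_3 = Round(s_2, k_2) = 0xBDA4
s_4 = Round(s_3, k_3) = 0x30E9

0x30E9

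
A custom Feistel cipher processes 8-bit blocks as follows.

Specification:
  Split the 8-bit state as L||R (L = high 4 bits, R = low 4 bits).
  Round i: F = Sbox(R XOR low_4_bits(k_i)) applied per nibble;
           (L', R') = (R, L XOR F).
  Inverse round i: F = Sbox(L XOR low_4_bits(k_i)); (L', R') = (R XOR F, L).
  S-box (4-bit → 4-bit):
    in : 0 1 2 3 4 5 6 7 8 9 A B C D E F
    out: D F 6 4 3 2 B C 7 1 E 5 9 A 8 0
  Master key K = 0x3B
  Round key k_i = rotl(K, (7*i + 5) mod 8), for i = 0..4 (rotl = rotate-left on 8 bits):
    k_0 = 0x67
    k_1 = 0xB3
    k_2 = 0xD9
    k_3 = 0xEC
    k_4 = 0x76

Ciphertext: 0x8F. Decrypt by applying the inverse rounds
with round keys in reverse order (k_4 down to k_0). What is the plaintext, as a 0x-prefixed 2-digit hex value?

s_0 = ciphertext = 0x8F
s_1 = InvRound(s_0, k_4) = 0x78
s_2 = InvRound(s_1, k_3) = 0xD7
s_3 = InvRound(s_2, k_2) = 0x4D
s_4 = InvRound(s_3, k_1) = 0x14
s_5 = InvRound(s_4, k_0) = 0xF1

0xF1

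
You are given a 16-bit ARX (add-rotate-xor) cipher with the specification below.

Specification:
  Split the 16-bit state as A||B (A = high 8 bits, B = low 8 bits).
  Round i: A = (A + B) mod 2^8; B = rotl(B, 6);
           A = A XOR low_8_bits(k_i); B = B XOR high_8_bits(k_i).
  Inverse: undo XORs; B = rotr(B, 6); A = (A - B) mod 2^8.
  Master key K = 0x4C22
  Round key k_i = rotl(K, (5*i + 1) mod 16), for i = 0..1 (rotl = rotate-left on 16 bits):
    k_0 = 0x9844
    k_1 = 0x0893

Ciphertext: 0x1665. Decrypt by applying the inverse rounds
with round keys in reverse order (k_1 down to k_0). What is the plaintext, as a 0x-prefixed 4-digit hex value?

s_0 = ciphertext = 0x1665
s_1 = InvRound(s_0, k_1) = 0xD0B5
s_2 = InvRound(s_1, k_0) = 0xE0B4

0xE0B4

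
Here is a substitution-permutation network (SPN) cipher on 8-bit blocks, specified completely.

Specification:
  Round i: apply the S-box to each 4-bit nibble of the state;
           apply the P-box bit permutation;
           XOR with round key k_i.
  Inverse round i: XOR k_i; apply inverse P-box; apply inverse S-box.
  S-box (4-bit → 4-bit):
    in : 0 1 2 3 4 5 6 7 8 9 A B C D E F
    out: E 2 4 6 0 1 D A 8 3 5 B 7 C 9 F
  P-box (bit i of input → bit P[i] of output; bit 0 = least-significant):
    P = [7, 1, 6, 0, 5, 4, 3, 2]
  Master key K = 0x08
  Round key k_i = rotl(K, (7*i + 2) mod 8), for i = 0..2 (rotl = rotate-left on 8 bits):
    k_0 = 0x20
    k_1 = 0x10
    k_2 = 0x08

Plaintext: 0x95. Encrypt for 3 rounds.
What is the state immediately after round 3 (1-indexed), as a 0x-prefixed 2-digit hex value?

s_0 = plaintext = 0x95
s_1 = Round(s_0, k_0) = 0x90
s_2 = Round(s_1, k_1) = 0x63
s_3 = Round(s_2, k_2) = 0x66

0x66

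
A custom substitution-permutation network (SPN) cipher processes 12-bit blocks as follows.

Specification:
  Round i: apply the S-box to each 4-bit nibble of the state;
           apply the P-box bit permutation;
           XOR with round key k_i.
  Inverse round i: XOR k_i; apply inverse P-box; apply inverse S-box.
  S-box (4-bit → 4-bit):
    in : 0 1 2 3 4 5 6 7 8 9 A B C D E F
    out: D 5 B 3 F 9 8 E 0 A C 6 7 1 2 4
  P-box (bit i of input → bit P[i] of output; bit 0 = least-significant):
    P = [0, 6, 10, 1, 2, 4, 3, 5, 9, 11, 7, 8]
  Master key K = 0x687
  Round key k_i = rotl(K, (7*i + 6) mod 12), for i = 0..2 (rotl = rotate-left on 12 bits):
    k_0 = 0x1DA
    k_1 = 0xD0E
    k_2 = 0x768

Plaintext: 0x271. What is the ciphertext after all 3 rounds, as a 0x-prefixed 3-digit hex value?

0x04C

s_0 = plaintext = 0x271
s_1 = Round(s_0, k_0) = 0xEE3
s_2 = Round(s_1, k_1) = 0x55F
s_3 = Round(s_2, k_2) = 0x04C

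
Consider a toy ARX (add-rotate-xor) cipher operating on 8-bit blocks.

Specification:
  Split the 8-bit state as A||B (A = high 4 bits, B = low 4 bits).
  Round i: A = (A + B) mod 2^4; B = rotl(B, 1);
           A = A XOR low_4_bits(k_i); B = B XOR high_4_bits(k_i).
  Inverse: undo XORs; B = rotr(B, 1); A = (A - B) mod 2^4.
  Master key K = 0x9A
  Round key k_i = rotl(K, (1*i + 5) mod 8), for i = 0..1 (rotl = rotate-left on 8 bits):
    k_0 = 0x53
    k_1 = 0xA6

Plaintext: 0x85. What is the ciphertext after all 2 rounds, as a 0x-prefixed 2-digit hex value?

0xB5

s_0 = plaintext = 0x85
s_1 = Round(s_0, k_0) = 0xEF
s_2 = Round(s_1, k_1) = 0xB5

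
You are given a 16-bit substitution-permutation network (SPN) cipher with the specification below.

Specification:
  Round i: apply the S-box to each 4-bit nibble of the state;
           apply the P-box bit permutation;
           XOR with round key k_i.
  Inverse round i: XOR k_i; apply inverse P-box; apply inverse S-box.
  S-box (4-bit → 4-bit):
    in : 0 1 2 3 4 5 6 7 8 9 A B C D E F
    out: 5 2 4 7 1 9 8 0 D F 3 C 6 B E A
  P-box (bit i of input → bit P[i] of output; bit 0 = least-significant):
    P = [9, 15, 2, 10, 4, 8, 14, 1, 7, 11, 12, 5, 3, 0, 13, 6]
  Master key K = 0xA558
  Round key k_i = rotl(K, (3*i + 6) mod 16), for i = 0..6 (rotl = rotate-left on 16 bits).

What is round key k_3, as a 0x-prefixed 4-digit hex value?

0x52AC

K = 0xA558
k_0 = rotl(K, (3*0+6) mod 16) = rotl(K, 6) = 0x5629
k_1 = rotl(K, (3*1+6) mod 16) = rotl(K, 9) = 0xB14A
k_2 = rotl(K, (3*2+6) mod 16) = rotl(K, 12) = 0x8A55
k_3 = rotl(K, (3*3+6) mod 16) = rotl(K, 15) = 0x52AC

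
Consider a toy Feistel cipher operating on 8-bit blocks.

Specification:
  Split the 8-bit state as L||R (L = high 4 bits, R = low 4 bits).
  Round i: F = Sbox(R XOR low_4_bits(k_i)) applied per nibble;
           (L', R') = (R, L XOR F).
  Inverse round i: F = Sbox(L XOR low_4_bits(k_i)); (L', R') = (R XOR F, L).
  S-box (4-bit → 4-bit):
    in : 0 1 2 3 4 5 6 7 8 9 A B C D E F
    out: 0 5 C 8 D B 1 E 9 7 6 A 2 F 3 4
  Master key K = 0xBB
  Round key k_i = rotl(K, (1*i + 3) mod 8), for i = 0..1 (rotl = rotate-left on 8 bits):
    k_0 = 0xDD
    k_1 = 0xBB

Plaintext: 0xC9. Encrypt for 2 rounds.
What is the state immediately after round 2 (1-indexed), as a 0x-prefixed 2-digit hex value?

0x1F

s_0 = plaintext = 0xC9
s_1 = Round(s_0, k_0) = 0x91
s_2 = Round(s_1, k_1) = 0x1F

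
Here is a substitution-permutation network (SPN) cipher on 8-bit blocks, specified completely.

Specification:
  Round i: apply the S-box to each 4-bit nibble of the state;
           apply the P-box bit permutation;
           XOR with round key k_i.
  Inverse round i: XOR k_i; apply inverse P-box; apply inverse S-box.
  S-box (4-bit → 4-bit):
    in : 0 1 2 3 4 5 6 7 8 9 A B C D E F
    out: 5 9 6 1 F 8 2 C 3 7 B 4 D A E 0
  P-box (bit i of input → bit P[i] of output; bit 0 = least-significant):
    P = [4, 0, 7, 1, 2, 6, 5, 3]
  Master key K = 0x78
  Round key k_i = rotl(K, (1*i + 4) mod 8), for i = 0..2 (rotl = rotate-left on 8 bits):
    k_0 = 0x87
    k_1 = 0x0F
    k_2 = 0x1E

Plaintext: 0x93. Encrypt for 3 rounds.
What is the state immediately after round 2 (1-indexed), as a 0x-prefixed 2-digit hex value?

s_0 = plaintext = 0x93
s_1 = Round(s_0, k_0) = 0xF3
s_2 = Round(s_1, k_1) = 0x1F
s_3 = Round(s_2, k_2) = 0x12

0x1F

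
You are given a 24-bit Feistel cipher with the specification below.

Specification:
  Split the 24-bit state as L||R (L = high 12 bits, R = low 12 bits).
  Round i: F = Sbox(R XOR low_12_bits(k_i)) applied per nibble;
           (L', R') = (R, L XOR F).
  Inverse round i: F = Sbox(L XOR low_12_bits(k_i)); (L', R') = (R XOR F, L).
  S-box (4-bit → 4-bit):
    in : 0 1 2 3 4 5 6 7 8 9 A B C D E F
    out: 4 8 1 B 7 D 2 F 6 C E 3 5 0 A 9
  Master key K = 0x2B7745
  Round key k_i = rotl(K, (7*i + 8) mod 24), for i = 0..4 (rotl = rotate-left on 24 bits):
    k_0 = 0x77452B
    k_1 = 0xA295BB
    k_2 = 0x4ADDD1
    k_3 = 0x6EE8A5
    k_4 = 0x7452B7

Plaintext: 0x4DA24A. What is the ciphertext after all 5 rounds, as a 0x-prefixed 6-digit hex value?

s_0 = plaintext = 0x4DA24A
s_1 = Round(s_0, k_0) = 0x24ABF2
s_2 = Round(s_1, k_1) = 0xBF2836
s_3 = Round(s_2, k_2) = 0x83665D
s_4 = Round(s_3, k_3) = 0x65D2A0
s_5 = Round(s_4, k_4) = 0x2A02D2

0x2A02D2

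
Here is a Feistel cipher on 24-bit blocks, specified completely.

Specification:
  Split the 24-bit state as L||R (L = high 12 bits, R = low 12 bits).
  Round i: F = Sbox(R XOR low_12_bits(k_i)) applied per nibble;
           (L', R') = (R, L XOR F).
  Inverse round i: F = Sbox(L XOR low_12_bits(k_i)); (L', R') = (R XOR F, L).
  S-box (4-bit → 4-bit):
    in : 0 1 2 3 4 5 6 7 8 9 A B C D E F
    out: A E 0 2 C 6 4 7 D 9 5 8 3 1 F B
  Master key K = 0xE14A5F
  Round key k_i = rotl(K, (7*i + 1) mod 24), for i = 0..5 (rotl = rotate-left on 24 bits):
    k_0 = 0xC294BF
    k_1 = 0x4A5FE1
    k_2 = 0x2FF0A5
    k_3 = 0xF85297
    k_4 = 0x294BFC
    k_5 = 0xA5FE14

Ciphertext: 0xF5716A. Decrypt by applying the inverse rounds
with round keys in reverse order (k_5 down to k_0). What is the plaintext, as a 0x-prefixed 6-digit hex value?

0xB6417D

s_0 = ciphertext = 0xF5716A
s_1 = InvRound(s_0, k_5) = 0xFA8F57
s_2 = InvRound(s_1, k_4) = 0x33BFA8
s_3 = InvRound(s_2, k_3) = 0x1FB33B
s_4 = InvRound(s_3, k_2) = 0xD541FB
s_5 = InvRound(s_4, k_1) = 0x17DD54
s_6 = InvRound(s_5, k_0) = 0xB6417D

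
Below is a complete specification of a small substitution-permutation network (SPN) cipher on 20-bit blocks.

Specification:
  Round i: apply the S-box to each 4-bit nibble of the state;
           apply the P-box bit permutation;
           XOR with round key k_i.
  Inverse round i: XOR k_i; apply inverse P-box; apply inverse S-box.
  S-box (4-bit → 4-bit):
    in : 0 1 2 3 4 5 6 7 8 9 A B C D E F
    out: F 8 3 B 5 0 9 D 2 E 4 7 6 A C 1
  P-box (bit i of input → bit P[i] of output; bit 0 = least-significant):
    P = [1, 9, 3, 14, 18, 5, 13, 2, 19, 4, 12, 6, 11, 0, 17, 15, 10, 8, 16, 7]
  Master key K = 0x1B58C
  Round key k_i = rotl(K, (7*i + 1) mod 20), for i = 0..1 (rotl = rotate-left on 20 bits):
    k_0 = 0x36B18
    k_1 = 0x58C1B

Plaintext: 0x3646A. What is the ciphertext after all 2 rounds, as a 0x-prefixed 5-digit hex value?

s_0 = plaintext = 0x3646A
s_1 = Round(s_0, k_0) = 0xFF694
s_2 = Round(s_1, k_1) = 0xDA075

0xDA075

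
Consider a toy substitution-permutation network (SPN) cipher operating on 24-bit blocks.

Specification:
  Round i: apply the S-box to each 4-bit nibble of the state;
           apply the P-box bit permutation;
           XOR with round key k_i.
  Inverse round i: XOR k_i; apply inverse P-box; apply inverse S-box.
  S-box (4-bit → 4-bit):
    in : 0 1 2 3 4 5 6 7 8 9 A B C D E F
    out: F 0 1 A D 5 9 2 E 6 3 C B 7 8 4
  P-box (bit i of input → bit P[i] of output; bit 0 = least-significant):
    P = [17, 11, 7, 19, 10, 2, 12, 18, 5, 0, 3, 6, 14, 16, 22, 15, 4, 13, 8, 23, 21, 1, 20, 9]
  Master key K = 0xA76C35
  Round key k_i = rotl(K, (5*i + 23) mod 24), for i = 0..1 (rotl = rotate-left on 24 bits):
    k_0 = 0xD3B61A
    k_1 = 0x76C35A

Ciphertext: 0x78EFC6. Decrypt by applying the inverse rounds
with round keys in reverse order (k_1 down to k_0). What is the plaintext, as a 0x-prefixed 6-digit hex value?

s_0 = ciphertext = 0x78EFC6
s_1 = InvRound(s_0, k_1) = 0x1A1FC0
s_2 = InvRound(s_1, k_0) = 0x708B18

0x708B18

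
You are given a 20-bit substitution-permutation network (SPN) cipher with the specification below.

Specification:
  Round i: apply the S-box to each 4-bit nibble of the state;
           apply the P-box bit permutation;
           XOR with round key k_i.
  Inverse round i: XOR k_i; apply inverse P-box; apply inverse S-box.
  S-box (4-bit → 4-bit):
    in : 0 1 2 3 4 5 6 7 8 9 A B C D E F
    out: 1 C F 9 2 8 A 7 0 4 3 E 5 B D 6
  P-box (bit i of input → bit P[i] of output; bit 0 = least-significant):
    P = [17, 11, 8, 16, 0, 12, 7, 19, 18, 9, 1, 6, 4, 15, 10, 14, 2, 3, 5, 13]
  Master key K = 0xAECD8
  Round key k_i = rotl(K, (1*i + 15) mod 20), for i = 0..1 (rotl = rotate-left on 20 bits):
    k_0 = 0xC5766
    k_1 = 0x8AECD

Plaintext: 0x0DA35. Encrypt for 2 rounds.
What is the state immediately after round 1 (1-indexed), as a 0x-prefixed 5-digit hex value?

0x19573

s_0 = plaintext = 0x0DA35
s_1 = Round(s_0, k_0) = 0x19573
s_2 = Round(s_1, k_1) = 0xB9A2C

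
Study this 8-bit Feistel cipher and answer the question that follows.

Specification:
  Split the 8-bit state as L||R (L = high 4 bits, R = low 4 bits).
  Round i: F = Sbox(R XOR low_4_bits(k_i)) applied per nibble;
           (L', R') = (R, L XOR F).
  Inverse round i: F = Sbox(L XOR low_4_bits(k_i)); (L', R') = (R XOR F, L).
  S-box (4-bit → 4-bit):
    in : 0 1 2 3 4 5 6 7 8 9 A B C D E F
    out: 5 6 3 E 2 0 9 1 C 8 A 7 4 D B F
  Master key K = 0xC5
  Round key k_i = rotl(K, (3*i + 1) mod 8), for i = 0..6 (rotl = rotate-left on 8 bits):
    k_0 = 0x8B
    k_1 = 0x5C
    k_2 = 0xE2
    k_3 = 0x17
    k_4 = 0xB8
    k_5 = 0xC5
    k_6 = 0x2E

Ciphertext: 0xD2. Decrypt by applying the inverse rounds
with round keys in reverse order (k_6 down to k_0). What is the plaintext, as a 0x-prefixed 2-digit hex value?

0x15

s_0 = ciphertext = 0xD2
s_1 = InvRound(s_0, k_6) = 0xCD
s_2 = InvRound(s_1, k_5) = 0x5C
s_3 = InvRound(s_2, k_4) = 0x15
s_4 = InvRound(s_3, k_3) = 0xC1
s_5 = InvRound(s_4, k_2) = 0xAC
s_6 = InvRound(s_5, k_1) = 0x5A
s_7 = InvRound(s_6, k_0) = 0x15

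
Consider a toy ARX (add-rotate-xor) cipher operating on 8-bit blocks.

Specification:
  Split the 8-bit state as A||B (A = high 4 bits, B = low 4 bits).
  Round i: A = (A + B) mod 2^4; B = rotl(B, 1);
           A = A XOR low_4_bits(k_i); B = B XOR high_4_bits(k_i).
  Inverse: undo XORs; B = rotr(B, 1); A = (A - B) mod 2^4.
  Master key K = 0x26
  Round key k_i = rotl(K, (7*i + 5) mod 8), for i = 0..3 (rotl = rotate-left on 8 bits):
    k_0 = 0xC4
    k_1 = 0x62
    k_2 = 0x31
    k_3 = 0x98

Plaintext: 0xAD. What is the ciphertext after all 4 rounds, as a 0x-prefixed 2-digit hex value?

0xBD

s_0 = plaintext = 0xAD
s_1 = Round(s_0, k_0) = 0x37
s_2 = Round(s_1, k_1) = 0x88
s_3 = Round(s_2, k_2) = 0x12
s_4 = Round(s_3, k_3) = 0xBD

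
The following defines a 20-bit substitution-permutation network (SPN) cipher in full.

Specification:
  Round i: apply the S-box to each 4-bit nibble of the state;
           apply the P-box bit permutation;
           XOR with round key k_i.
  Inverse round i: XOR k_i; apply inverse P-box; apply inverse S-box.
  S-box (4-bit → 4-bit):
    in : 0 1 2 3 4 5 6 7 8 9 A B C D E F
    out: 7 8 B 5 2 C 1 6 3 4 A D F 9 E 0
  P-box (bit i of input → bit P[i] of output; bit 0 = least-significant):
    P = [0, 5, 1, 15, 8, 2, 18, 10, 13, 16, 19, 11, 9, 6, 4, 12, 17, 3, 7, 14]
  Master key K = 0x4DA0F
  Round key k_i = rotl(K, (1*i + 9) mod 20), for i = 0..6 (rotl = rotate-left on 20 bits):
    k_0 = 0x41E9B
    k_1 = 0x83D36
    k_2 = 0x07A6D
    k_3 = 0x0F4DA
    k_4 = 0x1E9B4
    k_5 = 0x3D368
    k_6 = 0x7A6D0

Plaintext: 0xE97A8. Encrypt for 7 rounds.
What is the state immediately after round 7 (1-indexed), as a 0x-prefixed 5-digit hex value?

0x86F85

s_0 = plaintext = 0xE97A8
s_1 = Round(s_0, k_0) = 0xD5A26
s_2 = Round(s_1, k_1) = 0xB6023
s_3 = Round(s_2, k_2) = 0xB1DEA
s_4 = Round(s_3, k_3) = 0x6087E
s_5 = Round(s_4, k_4) = 0x64BC2
s_6 = Round(s_5, k_5) = 0xD7E0D
s_7 = Round(s_6, k_6) = 0x86F85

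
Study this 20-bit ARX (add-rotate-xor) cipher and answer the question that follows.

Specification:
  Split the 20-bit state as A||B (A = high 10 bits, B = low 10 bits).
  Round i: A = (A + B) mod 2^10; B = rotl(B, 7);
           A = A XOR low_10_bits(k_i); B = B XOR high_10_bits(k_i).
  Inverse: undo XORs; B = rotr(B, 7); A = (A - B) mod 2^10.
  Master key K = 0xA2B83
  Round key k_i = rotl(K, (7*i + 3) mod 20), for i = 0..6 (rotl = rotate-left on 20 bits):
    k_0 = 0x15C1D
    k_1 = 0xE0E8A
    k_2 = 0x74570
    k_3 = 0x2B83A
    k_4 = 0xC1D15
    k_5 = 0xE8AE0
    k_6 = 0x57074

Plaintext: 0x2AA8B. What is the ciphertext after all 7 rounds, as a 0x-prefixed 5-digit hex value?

0x25219

s_0 = plaintext = 0x2AA8B
s_1 = Round(s_0, k_0) = 0xCA186
s_2 = Round(s_1, k_1) = 0x890B3
s_3 = Round(s_2, k_2) = 0xE9C47
s_4 = Round(s_3, k_3) = 0xF5326
s_5 = Round(s_4, k_4) = 0xFBC63
s_6 = Round(s_5, k_5) = 0xACA2E
s_7 = Round(s_6, k_6) = 0x25219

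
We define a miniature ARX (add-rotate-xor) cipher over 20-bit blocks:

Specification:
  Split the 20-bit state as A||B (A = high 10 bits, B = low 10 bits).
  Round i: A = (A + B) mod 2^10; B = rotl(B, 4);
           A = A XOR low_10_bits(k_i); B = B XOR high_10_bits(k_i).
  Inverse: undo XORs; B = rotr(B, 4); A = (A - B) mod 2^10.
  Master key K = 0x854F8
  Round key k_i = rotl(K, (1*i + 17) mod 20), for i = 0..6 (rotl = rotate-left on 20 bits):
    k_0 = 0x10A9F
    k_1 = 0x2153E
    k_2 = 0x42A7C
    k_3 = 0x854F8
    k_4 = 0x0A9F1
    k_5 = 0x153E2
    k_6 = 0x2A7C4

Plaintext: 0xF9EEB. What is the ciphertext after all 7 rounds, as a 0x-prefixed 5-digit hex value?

0xE163A

s_0 = plaintext = 0xF9EEB
s_1 = Round(s_0, k_0) = 0x136F9
s_2 = Round(s_1, k_1) = 0x9E31E
s_3 = Round(s_2, k_2) = 0xFA8E6
s_4 = Round(s_3, k_3) = 0x0A076
s_5 = Round(s_4, k_4) = 0x5BF4B
s_6 = Round(s_5, k_5) = 0xD60E9
s_7 = Round(s_6, k_6) = 0xE163A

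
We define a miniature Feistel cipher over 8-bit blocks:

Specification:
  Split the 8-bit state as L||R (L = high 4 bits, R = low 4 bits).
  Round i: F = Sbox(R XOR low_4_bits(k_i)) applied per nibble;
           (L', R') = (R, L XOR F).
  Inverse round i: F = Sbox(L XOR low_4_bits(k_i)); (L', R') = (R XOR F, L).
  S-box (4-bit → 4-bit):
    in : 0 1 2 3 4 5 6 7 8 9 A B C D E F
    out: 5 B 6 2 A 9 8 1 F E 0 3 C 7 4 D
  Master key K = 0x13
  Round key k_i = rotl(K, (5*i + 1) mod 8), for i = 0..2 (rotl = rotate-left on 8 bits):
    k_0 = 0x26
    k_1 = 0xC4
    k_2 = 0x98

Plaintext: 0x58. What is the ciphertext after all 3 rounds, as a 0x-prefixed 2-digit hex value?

s_0 = plaintext = 0x58
s_1 = Round(s_0, k_0) = 0x81
s_2 = Round(s_1, k_1) = 0x11
s_3 = Round(s_2, k_2) = 0x1F

0x1F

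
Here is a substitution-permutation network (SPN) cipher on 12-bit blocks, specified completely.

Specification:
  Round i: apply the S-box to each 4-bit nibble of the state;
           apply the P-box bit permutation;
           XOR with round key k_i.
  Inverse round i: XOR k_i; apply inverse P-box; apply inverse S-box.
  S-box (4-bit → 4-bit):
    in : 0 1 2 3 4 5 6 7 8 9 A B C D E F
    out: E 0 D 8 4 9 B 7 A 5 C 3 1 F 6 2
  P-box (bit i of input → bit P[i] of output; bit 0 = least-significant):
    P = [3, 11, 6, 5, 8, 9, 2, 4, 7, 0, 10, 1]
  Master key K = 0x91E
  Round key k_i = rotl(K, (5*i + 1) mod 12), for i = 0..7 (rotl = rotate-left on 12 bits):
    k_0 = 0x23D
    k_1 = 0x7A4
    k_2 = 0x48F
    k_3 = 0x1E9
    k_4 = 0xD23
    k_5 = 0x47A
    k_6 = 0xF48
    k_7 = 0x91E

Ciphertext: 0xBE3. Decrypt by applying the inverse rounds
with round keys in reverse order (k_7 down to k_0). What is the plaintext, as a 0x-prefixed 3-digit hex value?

0xDF2

s_0 = ciphertext = 0xBE3
s_1 = InvRound(s_0, k_7) = 0xB02
s_2 = InvRound(s_1, k_6) = 0xA19
s_3 = InvRound(s_2, k_5) = 0x0F0
s_4 = InvRound(s_3, k_4) = 0xD5E
s_5 = InvRound(s_4, k_3) = 0xDA8
s_6 = InvRound(s_5, k_2) = 0x898
s_7 = InvRound(s_6, k_1) = 0x4D6
s_8 = InvRound(s_7, k_0) = 0xDF2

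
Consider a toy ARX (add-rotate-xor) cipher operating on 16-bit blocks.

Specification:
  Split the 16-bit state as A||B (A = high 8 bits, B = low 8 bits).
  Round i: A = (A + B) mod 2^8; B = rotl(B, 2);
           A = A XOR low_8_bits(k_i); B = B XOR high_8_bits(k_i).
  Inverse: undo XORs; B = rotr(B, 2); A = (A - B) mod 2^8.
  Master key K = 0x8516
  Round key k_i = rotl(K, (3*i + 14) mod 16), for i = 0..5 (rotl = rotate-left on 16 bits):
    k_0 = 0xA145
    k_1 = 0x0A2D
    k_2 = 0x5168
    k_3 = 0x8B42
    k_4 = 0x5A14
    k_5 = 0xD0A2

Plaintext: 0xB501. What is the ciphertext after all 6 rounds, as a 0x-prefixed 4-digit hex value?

s_0 = plaintext = 0xB501
s_1 = Round(s_0, k_0) = 0xF3A5
s_2 = Round(s_1, k_1) = 0xB59C
s_3 = Round(s_2, k_2) = 0x3923
s_4 = Round(s_3, k_3) = 0x1E07
s_5 = Round(s_4, k_4) = 0x3146
s_6 = Round(s_5, k_5) = 0xD5C9

0xD5C9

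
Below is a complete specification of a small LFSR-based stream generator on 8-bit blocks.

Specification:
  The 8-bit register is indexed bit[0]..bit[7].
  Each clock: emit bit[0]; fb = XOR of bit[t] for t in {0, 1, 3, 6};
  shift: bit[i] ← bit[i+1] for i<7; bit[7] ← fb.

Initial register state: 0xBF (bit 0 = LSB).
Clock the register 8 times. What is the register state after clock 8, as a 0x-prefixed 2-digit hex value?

0x11

reg_0 = 0xBF
clock 1: out=1, reg = 0xDF
clock 2: out=1, reg = 0x6F
clock 3: out=1, reg = 0x37
clock 4: out=1, reg = 0x1B
clock 5: out=1, reg = 0x8D
clock 6: out=1, reg = 0x46
clock 7: out=0, reg = 0x23
clock 8: out=1, reg = 0x11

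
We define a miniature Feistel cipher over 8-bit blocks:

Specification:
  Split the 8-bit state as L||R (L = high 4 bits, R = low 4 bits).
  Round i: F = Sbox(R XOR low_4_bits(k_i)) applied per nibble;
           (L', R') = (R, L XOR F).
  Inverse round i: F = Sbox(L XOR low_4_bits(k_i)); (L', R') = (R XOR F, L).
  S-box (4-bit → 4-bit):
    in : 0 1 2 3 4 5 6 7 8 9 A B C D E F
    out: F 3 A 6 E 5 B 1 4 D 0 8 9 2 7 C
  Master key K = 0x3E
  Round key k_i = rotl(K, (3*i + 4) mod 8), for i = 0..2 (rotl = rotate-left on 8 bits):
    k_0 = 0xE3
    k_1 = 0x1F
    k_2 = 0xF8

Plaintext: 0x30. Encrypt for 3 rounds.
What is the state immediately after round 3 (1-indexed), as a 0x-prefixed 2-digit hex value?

s_0 = plaintext = 0x30
s_1 = Round(s_0, k_0) = 0x05
s_2 = Round(s_1, k_1) = 0x50
s_3 = Round(s_2, k_2) = 0x01

0x01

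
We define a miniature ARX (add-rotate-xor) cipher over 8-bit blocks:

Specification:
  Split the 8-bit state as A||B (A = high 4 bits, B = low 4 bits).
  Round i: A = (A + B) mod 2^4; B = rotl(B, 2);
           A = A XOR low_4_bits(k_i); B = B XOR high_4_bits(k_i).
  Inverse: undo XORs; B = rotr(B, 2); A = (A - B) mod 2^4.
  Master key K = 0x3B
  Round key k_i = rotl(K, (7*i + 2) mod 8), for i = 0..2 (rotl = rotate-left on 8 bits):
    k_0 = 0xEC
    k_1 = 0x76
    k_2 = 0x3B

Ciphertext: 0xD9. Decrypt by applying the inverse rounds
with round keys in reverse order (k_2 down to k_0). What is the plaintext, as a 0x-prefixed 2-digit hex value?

s_0 = ciphertext = 0xD9
s_1 = InvRound(s_0, k_2) = 0xCA
s_2 = InvRound(s_1, k_1) = 0x37
s_3 = InvRound(s_2, k_0) = 0x96

0x96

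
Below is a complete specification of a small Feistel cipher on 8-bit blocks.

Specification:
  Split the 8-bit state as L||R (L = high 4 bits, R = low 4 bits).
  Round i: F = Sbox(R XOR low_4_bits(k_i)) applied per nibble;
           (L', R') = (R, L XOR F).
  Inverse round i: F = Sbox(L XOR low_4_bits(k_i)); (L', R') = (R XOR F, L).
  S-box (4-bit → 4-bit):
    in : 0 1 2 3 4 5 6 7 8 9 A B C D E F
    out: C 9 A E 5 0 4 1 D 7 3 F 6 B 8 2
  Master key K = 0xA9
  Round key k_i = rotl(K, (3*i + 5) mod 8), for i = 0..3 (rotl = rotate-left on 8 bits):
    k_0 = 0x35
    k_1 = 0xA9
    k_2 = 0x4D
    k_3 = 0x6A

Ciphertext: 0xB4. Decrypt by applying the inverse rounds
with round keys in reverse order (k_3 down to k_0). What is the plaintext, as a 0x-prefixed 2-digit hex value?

0xB5

s_0 = ciphertext = 0xB4
s_1 = InvRound(s_0, k_3) = 0xDB
s_2 = InvRound(s_1, k_2) = 0x7D
s_3 = InvRound(s_2, k_1) = 0x57
s_4 = InvRound(s_3, k_0) = 0xB5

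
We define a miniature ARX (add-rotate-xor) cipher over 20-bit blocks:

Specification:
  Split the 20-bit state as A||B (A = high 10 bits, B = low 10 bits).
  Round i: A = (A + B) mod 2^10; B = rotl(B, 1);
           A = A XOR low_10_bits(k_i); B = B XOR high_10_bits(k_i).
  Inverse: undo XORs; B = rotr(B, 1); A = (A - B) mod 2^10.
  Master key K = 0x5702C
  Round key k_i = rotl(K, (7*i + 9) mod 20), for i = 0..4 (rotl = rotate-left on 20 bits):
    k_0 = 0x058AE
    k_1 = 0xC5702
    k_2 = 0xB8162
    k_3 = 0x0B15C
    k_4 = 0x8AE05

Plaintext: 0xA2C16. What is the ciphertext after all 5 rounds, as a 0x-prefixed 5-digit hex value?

s_0 = plaintext = 0xA2C16
s_1 = Round(s_0, k_0) = 0x83C3A
s_2 = Round(s_1, k_1) = 0x52F61
s_3 = Round(s_2, k_2) = 0x73823
s_4 = Round(s_3, k_3) = 0x2B46A
s_5 = Round(s_4, k_4) = 0xC4AFF

0xC4AFF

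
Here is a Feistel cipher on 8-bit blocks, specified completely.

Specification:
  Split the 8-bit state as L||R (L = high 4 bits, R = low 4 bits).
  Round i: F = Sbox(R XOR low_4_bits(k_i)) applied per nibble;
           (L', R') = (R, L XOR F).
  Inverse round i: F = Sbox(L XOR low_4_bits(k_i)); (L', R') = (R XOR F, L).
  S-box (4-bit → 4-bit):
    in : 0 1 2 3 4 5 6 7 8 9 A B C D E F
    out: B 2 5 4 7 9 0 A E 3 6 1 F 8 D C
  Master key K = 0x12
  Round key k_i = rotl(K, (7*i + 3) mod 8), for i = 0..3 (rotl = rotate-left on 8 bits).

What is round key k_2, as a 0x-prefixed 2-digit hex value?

K = 0x12
k_0 = rotl(K, (7*0+3) mod 8) = rotl(K, 3) = 0x90
k_1 = rotl(K, (7*1+3) mod 8) = rotl(K, 2) = 0x48
k_2 = rotl(K, (7*2+3) mod 8) = rotl(K, 1) = 0x24

0x24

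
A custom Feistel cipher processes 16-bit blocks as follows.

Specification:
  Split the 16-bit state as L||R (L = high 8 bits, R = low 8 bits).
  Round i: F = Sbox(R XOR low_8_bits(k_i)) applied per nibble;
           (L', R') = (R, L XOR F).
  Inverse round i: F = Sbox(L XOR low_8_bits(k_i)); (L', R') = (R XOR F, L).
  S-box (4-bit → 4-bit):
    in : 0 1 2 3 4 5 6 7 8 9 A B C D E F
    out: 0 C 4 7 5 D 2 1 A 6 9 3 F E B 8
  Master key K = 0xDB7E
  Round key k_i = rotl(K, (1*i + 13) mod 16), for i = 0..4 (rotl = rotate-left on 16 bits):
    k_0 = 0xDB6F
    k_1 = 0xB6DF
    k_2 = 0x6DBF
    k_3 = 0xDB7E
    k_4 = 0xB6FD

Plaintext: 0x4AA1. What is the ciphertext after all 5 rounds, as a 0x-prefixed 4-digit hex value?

s_0 = plaintext = 0x4AA1
s_1 = Round(s_0, k_0) = 0xA1B1
s_2 = Round(s_1, k_1) = 0xB18A
s_3 = Round(s_2, k_2) = 0x8ACC
s_4 = Round(s_3, k_3) = 0xCCBE
s_5 = Round(s_4, k_4) = 0xBE9B

0xBE9B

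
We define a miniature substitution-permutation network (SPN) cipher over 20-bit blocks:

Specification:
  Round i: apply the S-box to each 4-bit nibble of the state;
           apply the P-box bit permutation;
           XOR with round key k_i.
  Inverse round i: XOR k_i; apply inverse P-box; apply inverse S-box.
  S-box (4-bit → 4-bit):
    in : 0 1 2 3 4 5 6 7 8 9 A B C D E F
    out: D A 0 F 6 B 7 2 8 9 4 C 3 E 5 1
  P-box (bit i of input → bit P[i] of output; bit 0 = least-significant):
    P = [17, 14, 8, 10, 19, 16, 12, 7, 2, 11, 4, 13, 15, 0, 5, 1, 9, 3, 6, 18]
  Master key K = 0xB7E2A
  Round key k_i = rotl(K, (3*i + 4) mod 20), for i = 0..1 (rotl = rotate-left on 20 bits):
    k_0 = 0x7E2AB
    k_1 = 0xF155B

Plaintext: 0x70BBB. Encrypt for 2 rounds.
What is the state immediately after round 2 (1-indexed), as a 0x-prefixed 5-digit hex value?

0xED9D0

s_0 = plaintext = 0x70BBB
s_1 = Round(s_0, k_0) = 0x75711
s_2 = Round(s_1, k_1) = 0xED9D0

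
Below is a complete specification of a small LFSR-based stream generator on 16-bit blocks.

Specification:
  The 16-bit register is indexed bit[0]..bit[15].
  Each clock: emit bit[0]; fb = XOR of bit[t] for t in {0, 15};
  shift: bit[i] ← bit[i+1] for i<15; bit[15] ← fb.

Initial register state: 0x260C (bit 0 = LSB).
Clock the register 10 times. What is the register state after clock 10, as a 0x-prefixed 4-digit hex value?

0x8109

reg_0 = 0x260C
clock 1: out=0, reg = 0x1306
clock 2: out=0, reg = 0x0983
clock 3: out=1, reg = 0x84C1
clock 4: out=1, reg = 0x4260
clock 5: out=0, reg = 0x2130
clock 6: out=0, reg = 0x1098
clock 7: out=0, reg = 0x084C
clock 8: out=0, reg = 0x0426
clock 9: out=0, reg = 0x0213
clock 10: out=1, reg = 0x8109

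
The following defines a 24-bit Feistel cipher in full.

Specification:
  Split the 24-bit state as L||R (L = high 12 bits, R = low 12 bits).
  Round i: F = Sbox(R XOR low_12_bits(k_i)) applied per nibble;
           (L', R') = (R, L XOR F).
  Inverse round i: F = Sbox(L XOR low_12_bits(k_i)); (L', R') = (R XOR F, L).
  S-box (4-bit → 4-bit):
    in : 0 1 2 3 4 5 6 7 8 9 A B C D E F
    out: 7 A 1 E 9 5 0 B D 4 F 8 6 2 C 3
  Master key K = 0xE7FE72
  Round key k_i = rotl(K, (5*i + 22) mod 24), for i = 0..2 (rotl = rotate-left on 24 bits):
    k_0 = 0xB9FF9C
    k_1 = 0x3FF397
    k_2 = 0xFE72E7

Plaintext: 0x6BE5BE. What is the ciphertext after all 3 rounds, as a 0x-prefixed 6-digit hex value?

0xA53426

s_0 = plaintext = 0x6BE5BE
s_1 = Round(s_0, k_0) = 0x5BE9AF
s_2 = Round(s_1, k_1) = 0x9AFA53
s_3 = Round(s_2, k_2) = 0xA53426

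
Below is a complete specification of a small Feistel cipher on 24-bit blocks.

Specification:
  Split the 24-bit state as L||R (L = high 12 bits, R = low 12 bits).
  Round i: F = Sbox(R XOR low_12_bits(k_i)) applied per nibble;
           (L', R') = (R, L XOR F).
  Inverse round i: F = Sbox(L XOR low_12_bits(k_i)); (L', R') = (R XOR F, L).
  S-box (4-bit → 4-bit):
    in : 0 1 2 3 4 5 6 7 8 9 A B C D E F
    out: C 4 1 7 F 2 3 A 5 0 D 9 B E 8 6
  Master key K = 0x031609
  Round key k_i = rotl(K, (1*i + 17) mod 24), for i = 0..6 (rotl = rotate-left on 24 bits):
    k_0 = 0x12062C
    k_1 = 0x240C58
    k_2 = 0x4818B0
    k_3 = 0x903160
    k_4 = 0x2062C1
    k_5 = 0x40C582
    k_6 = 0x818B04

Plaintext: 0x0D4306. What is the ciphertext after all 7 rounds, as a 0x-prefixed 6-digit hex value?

s_0 = plaintext = 0x0D4306
s_1 = Round(s_0, k_0) = 0x3062C9
s_2 = Round(s_1, k_1) = 0x2C9B02
s_3 = Round(s_2, k_2) = 0xB02558
s_4 = Round(s_3, k_3) = 0x558477
s_5 = Round(s_4, k_4) = 0x4776CB
s_6 = Round(s_5, k_5) = 0x6CB387
s_7 = Round(s_6, k_6) = 0x38739C

0x38739C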